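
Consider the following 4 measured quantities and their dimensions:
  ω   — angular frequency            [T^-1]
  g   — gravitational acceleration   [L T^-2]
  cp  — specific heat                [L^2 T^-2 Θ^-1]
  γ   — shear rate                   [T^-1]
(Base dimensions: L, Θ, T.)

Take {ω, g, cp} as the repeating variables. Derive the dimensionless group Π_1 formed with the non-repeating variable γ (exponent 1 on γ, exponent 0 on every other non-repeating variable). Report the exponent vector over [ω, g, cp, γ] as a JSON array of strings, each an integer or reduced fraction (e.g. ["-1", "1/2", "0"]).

["-1", "0", "0", "1"]

Write exponents as rows L,Θ,T / cols ω,g,cp,γ:
  L: [ 0  1  2  0]
  Θ: [ 0  0 -1  0]
  T: [-1 -2 -2 -1]
Echelon form has 3 nonzero rows (pivots: ω,g,cp)
Repeat: ω,g,cp; free: γ
RREF:
  r0: [   1    0    0    1]
  r1: [   0    1    0    0]
  r2: [   0    0    1    0]
Fix exponent of γ at 1; solve each RREF row for its pivot's exponent:
  r0: exp(ω) + (1)·1 = 0 ⇒ exp(ω) = -1
  r1: exp(g) + (0)·1 = 0 ⇒ exp(g) = 0
  r2: exp(cp) + (0)·1 = 0 ⇒ exp(cp) = 0
Π_1 = ω^-1 · γ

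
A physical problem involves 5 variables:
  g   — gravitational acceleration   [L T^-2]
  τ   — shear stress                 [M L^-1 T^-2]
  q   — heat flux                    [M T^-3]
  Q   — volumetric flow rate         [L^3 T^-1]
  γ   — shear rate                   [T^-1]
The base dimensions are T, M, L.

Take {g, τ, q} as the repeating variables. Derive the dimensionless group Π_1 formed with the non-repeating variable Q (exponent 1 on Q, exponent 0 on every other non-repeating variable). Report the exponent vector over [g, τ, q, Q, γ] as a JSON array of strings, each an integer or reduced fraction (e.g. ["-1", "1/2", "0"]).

Dimensional matrix (T×M×L by g×τ×q×Q×γ):
  T: [-2 -2 -3 -1 -1]
  M: [ 0  1  1  0  0]
  L: [ 1 -1  0  3  0]
Row reduction gives pivot columns g,τ,q; rank = 3
Repeat: g,τ,q; free: Q,γ
RREF:
  r0: [   1    0    0   -2    1]
  r1: [   0    1    0   -5    1]
  r2: [   0    0    1    5   -1]
Fix exponent of Q at 1, γ at 0; solve each RREF row for its pivot's exponent:
  r0: exp(g) + (-2)·1 = 0 ⇒ exp(g) = 2
  r1: exp(τ) + (-5)·1 = 0 ⇒ exp(τ) = 5
  r2: exp(q) + (5)·1 = 0 ⇒ exp(q) = -5
Π_1 = g^2 · τ^5 · q^-5 · Q

["2", "5", "-5", "1", "0"]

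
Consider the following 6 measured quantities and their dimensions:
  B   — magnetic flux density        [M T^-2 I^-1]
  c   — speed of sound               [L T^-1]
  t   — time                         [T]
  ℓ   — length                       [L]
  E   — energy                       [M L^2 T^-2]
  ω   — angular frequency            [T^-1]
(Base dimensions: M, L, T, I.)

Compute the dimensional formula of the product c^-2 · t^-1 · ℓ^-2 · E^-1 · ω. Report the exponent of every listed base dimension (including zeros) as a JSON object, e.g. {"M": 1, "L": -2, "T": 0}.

Write exponents as rows M,L,T,I / cols B,c,t,ℓ,E,ω:
  M: [ 1  0  0  0  1  0]
  L: [ 0  1  0  1  2  0]
  T: [-2 -1  1  0 -2 -1]
  I: [-1  0  0  0  0  0]
  [M]: (-2)·0+(-1)·0+(-2)·0+(-1)·1+(1)·0 = -1
  [L]: (-2)·1+(-1)·0+(-2)·1+(-1)·2+(1)·0 = -6
  [T]: (-2)·-1+(-1)·1+(-2)·0+(-1)·-2+(1)·-1 = 2
  [I]: (-2)·0+(-1)·0+(-2)·0+(-1)·0+(1)·0 = 0
⇒ M^-1 L^-6 T^2

{"M": -1, "L": -6, "T": 2, "I": 0}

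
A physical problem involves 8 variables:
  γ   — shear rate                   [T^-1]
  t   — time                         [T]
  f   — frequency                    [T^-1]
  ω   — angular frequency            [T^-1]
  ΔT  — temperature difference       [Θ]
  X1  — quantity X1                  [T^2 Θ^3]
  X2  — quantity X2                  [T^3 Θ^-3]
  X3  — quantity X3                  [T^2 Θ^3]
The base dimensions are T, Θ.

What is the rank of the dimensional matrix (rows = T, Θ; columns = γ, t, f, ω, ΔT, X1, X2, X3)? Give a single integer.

Dimensional matrix (T×Θ by γ×t×f×ω×ΔT×X1×X2×X3):
  T: [-1  1 -1 -1  0  2  3  2]
  Θ: [ 0  0  0  0  1  3 -3  3]
RREF → pivots at {γ,ΔT} ⇒ r = 2

2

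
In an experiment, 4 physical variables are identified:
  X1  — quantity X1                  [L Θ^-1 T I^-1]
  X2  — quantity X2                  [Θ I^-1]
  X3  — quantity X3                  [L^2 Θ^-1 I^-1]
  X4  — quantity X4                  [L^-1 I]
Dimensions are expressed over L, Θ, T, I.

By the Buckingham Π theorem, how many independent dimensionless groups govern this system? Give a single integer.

Exponent matrix [L,Θ,T,I] × [X1,X2,X3,X4]:
  L: [ 1  0  2 -1]
  Θ: [-1  1 -1  0]
  T: [ 1  0  0  0]
  I: [-1 -1 -1  1]
Echelon form has 3 nonzero rows (pivots: X1,X2,X3)
n=4, r=3 ⇒ 1 dimensionless group

1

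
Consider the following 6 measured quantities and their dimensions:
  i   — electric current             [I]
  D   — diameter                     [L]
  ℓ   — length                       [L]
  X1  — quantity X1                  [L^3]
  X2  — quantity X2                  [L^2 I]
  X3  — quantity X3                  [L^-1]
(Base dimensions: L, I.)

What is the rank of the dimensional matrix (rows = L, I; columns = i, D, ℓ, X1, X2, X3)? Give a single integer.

Write exponents as rows L,I / cols i,D,ℓ,X1,X2,X3:
  L: [ 0  1  1  3  2 -1]
  I: [ 1  0  0  0  1  0]
RREF → pivots at {i,D} ⇒ r = 2

2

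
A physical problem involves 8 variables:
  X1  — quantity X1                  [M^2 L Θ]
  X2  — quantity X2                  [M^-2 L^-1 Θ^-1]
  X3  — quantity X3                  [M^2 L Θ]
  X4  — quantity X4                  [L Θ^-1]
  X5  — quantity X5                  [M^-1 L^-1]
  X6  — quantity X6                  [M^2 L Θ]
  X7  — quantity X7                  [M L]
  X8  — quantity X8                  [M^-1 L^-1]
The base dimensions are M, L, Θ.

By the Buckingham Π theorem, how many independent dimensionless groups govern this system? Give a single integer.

6

Dimensional matrix (M×L×Θ by X1×X2×X3×X4×X5×X6×X7×X8):
  M: [ 2 -2  2  0 -1  2  1 -1]
  L: [ 1 -1  1  1 -1  1  1 -1]
  Θ: [ 1 -1  1 -1  0  1  0  0]
Row reduction gives pivot columns X1,X4; rank = 2
n=8, r=2 ⇒ 6 dimensionless groups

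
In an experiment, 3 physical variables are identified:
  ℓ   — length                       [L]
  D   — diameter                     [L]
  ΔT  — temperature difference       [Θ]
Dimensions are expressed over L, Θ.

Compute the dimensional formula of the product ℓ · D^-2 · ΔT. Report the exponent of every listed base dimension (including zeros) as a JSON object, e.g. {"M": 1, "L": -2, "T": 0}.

Write exponents as rows L,Θ / cols ℓ,D,ΔT:
  L: [ 1  1  0]
  Θ: [ 0  0  1]
  [L]: (1)·1+(-2)·1+(1)·0 = -1
  [Θ]: (1)·0+(-2)·0+(1)·1 = 1
⇒ L^-1 Θ

{"L": -1, "Θ": 1}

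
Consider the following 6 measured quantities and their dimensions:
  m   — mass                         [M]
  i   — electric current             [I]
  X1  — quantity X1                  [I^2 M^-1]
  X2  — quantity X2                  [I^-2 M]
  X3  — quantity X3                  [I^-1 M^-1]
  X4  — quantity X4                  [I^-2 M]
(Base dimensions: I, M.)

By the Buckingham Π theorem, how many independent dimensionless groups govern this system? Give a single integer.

4

Write exponents as rows I,M / cols m,i,X1,X2,X3,X4:
  I: [ 0  1  2 -2 -1 -2]
  M: [ 1  0 -1  1 -1  1]
Row reduction gives pivot columns m,i; rank = 2
Π count = n − r = 6 − 2 = 4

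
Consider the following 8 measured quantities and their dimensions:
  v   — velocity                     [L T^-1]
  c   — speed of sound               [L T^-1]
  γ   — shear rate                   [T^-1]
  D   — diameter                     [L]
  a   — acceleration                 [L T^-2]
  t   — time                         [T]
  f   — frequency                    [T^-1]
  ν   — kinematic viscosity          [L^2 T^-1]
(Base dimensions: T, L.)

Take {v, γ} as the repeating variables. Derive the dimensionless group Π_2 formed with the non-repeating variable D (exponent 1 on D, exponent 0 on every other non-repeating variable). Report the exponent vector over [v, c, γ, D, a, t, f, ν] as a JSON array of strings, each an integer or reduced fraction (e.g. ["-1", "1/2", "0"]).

Write exponents as rows T,L / cols v,c,γ,D,a,t,f,ν:
  T: [-1 -1 -1  0 -2  1 -1 -1]
  L: [ 1  1  0  1  1  0  0  2]
Row reduction gives pivot columns v,γ; rank = 2
Pivot set = {v,γ}, free = {c,D,a,t,f,ν}
RREF:
  r0: [   1    1    0    1    1    0    0    2]
  r1: [   0    0    1   -1    1   -1    1   -1]
Fix exponent of D at 1, c at 0, a at 0, t at 0, f at 0, ν at 0; solve each RREF row for its pivot's exponent:
  r0: exp(v) + (1)·1 = 0 ⇒ exp(v) = -1
  r1: exp(γ) + (-1)·1 = 0 ⇒ exp(γ) = 1
Π_2 = v^-1 · γ · D

["-1", "0", "1", "1", "0", "0", "0", "0"]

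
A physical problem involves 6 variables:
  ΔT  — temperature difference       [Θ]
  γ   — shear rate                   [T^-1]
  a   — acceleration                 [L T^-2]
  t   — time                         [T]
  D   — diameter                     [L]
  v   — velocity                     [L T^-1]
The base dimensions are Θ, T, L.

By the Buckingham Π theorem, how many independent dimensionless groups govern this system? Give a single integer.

3

Exponent matrix [Θ,T,L] × [ΔT,γ,a,t,D,v]:
  Θ: [ 1  0  0  0  0  0]
  T: [ 0 -1 -2  1  0 -1]
  L: [ 0  0  1  0  1  1]
Echelon form has 3 nonzero rows (pivots: ΔT,γ,a)
6 vars − rank 3 = 3 Π groups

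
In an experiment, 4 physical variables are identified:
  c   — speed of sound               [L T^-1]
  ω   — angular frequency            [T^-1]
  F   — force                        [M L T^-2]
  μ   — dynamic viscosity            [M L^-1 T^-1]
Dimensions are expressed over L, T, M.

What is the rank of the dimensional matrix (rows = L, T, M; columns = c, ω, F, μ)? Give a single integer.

3

Exponent matrix [L,T,M] × [c,ω,F,μ]:
  L: [ 1  0  1 -1]
  T: [-1 -1 -2 -1]
  M: [ 0  0  1  1]
Row reduction gives pivot columns c,ω,F; rank = 3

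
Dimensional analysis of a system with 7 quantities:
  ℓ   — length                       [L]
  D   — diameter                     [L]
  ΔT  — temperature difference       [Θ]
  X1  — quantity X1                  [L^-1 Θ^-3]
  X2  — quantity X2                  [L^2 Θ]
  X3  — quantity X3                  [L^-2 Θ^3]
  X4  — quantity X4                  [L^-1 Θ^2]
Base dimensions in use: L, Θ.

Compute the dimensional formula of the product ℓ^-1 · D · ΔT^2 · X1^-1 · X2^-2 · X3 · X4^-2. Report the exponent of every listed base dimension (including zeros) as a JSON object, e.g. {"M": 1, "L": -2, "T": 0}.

{"L": -3, "Θ": 2}

Exponent matrix [L,Θ] × [ℓ,D,ΔT,X1,X2,X3,X4]:
  L: [ 1  1  0 -1  2 -2 -1]
  Θ: [ 0  0  1 -3  1  3  2]
  [L]: (-1)·1+(1)·1+(2)·0+(-1)·-1+(-2)·2+(1)·-2+(-2)·-1 = -3
  [Θ]: (-1)·0+(1)·0+(2)·1+(-1)·-3+(-2)·1+(1)·3+(-2)·2 = 2
⇒ L^-3 Θ^2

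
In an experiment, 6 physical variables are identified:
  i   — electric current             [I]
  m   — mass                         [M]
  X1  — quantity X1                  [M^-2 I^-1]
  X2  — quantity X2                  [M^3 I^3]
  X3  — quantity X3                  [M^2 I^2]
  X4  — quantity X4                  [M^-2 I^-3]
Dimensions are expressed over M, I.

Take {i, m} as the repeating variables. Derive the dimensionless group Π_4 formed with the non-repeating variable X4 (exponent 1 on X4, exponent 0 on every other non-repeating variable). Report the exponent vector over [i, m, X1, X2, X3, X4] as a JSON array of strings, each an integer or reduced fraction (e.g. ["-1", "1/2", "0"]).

["3", "2", "0", "0", "0", "1"]

Dimensional matrix (M×I by i×m×X1×X2×X3×X4):
  M: [ 0  1 -2  3  2 -2]
  I: [ 1  0 -1  3  2 -3]
Row reduction gives pivot columns i,m; rank = 2
Pivot set = {i,m}, free = {X1,X2,X3,X4}
RREF:
  r0: [   1    0   -1    3    2   -3]
  r1: [   0    1   -2    3    2   -2]
Fix exponent of X4 at 1, X1 at 0, X2 at 0, X3 at 0; solve each RREF row for its pivot's exponent:
  r0: exp(i) + (-3)·1 = 0 ⇒ exp(i) = 3
  r1: exp(m) + (-2)·1 = 0 ⇒ exp(m) = 2
Π_4 = i^3 · m^2 · X4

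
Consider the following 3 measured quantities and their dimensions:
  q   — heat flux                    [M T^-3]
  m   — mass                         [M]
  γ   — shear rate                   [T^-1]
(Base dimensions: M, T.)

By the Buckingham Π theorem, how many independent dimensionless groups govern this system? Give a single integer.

1

Write exponents as rows M,T / cols q,m,γ:
  M: [ 1  1  0]
  T: [-3  0 -1]
Echelon form has 2 nonzero rows (pivots: q,m)
3 vars − rank 2 = 1 Π group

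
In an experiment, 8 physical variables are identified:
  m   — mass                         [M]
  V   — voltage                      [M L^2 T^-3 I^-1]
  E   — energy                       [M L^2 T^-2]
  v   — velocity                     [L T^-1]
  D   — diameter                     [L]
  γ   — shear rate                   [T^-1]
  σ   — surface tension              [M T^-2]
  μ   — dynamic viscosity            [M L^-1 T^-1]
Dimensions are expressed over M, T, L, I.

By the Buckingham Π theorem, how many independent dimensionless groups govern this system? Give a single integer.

Exponent matrix [M,T,L,I] × [m,V,E,v,D,γ,σ,μ]:
  M: [ 1  1  1  0  0  0  1  1]
  T: [ 0 -3 -2 -1  0 -1 -2 -1]
  L: [ 0  2  2  1  1  0  0 -1]
  I: [ 0 -1  0  0  0  0  0  0]
Row reduction gives pivot columns m,V,E,D; rank = 4
Π count = n − r = 8 − 4 = 4

4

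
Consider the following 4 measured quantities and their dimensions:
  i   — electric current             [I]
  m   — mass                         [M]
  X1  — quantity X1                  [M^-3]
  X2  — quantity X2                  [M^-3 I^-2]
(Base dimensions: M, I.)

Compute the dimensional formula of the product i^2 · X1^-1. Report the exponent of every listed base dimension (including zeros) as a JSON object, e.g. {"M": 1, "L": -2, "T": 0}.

Exponent matrix [M,I] × [i,m,X1,X2]:
  M: [ 0  1 -3 -3]
  I: [ 1  0  0 -2]
  [M]: (2)·0+(-1)·-3 = 3
  [I]: (2)·1+(-1)·0 = 2
⇒ M^3 I^2

{"M": 3, "I": 2}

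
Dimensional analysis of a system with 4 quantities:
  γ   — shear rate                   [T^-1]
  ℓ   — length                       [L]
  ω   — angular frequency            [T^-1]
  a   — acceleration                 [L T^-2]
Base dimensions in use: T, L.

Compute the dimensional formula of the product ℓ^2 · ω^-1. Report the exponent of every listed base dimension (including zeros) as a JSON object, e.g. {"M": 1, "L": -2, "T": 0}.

{"T": 1, "L": 2}

Dimensional matrix (T×L by γ×ℓ×ω×a):
  T: [-1  0 -1 -2]
  L: [ 0  1  0  1]
  [T]: (2)·0+(-1)·-1 = 1
  [L]: (2)·1+(-1)·0 = 2
⇒ T L^2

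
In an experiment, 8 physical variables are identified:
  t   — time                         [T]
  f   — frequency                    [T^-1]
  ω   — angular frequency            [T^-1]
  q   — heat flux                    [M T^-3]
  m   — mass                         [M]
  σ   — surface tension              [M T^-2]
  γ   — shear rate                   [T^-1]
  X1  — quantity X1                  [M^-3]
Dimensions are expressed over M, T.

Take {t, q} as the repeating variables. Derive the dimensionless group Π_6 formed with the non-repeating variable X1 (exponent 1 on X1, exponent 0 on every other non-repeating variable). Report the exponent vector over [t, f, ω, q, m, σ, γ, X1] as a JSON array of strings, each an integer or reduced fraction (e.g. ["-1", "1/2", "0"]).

Write exponents as rows M,T / cols t,f,ω,q,m,σ,γ,X1:
  M: [ 0  0  0  1  1  1  0 -3]
  T: [ 1 -1 -1 -3  0 -2 -1  0]
Echelon form has 2 nonzero rows (pivots: t,q)
Repeat: t,q; free: f,ω,m,σ,γ,X1
RREF:
  r0: [   1   -1   -1    0    3    1   -1   -9]
  r1: [   0    0    0    1    1    1    0   -3]
Fix exponent of X1 at 1, f at 0, ω at 0, m at 0, σ at 0, γ at 0; solve each RREF row for its pivot's exponent:
  r0: exp(t) + (-9)·1 = 0 ⇒ exp(t) = 9
  r1: exp(q) + (-3)·1 = 0 ⇒ exp(q) = 3
Π_6 = t^9 · q^3 · X1

["9", "0", "0", "3", "0", "0", "0", "1"]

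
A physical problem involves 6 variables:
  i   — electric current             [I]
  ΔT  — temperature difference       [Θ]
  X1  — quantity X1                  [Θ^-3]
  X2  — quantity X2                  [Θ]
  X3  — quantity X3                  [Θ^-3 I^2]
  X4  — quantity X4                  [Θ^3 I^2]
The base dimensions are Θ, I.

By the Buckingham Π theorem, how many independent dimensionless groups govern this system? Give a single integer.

Write exponents as rows Θ,I / cols i,ΔT,X1,X2,X3,X4:
  Θ: [ 0  1 -3  1 -3  3]
  I: [ 1  0  0  0  2  2]
RREF → pivots at {i,ΔT} ⇒ r = 2
n=6, r=2 ⇒ 4 dimensionless groups

4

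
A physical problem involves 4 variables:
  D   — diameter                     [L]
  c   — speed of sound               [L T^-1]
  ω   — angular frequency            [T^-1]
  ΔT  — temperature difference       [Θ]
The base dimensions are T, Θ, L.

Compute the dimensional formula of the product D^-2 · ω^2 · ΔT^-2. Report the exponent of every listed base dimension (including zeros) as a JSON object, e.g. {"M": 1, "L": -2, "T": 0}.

Write exponents as rows T,Θ,L / cols D,c,ω,ΔT:
  T: [ 0 -1 -1  0]
  Θ: [ 0  0  0  1]
  L: [ 1  1  0  0]
  [T]: (-2)·0+(2)·-1+(-2)·0 = -2
  [Θ]: (-2)·0+(2)·0+(-2)·1 = -2
  [L]: (-2)·1+(2)·0+(-2)·0 = -2
⇒ T^-2 Θ^-2 L^-2

{"T": -2, "Θ": -2, "L": -2}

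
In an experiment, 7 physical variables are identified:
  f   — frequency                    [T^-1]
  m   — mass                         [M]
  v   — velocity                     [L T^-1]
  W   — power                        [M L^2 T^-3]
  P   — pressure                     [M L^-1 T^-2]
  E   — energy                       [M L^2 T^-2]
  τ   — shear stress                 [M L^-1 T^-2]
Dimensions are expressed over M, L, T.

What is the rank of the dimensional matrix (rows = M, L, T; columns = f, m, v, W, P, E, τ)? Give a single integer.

Dimensional matrix (M×L×T by f×m×v×W×P×E×τ):
  M: [ 0  1  0  1  1  1  1]
  L: [ 0  0  1  2 -1  2 -1]
  T: [-1  0 -1 -3 -2 -2 -2]
Row reduction gives pivot columns f,m,v; rank = 3

3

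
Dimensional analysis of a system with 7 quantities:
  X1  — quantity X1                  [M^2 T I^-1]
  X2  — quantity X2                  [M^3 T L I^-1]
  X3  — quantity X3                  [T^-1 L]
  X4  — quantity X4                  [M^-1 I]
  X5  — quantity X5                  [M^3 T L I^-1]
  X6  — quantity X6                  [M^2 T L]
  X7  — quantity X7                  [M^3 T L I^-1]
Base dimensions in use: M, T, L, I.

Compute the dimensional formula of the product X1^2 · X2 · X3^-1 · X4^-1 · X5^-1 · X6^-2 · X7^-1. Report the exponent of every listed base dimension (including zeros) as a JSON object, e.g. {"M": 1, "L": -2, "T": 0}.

Exponent matrix [M,T,L,I] × [X1,X2,X3,X4,X5,X6,X7]:
  M: [ 2  3  0 -1  3  2  3]
  T: [ 1  1 -1  0  1  1  1]
  L: [ 0  1  1  0  1  1  1]
  I: [-1 -1  0  1 -1  0 -1]
  [M]: (2)·2+(1)·3+(-1)·0+(-1)·-1+(-1)·3+(-2)·2+(-1)·3 = -2
  [T]: (2)·1+(1)·1+(-1)·-1+(-1)·0+(-1)·1+(-2)·1+(-1)·1 = 0
  [L]: (2)·0+(1)·1+(-1)·1+(-1)·0+(-1)·1+(-2)·1+(-1)·1 = -4
  [I]: (2)·-1+(1)·-1+(-1)·0+(-1)·1+(-1)·-1+(-2)·0+(-1)·-1 = -2
⇒ M^-2 L^-4 I^-2

{"M": -2, "T": 0, "L": -4, "I": -2}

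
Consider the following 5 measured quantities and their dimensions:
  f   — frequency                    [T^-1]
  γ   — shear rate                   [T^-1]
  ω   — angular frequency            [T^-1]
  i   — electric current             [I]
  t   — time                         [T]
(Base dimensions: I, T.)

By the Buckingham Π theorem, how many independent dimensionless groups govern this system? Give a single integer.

Exponent matrix [I,T] × [f,γ,ω,i,t]:
  I: [ 0  0  0  1  0]
  T: [-1 -1 -1  0  1]
Echelon form has 2 nonzero rows (pivots: f,i)
Π count = n − r = 5 − 2 = 3

3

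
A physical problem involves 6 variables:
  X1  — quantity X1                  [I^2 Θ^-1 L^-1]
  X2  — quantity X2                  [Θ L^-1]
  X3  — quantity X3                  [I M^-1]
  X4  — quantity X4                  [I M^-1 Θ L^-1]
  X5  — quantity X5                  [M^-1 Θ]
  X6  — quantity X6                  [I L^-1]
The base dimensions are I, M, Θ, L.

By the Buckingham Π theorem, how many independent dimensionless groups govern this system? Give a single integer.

Write exponents as rows I,M,Θ,L / cols X1,X2,X3,X4,X5,X6:
  I: [ 2  0  1  1  0  1]
  M: [ 0  0 -1 -1 -1  0]
  Θ: [-1  1  0  1  1  0]
  L: [-1 -1  0 -1  0 -1]
Echelon form has 3 nonzero rows (pivots: X1,X2,X3)
6 vars − rank 3 = 3 Π groups

3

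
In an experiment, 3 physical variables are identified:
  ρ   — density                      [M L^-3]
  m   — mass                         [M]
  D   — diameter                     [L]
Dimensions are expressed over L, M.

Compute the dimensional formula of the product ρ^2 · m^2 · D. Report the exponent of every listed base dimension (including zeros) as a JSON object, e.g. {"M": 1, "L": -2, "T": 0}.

{"L": -5, "M": 4}

Dimensional matrix (L×M by ρ×m×D):
  L: [-3  0  1]
  M: [ 1  1  0]
  [L]: (2)·-3+(2)·0+(1)·1 = -5
  [M]: (2)·1+(2)·1+(1)·0 = 4
⇒ L^-5 M^4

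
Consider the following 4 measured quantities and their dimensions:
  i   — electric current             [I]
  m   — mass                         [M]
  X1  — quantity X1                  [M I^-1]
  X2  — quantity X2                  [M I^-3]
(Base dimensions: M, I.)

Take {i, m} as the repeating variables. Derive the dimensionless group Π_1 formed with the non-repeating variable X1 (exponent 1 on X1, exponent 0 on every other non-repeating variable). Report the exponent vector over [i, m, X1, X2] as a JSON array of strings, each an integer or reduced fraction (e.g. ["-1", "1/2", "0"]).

["1", "-1", "1", "0"]

Exponent matrix [M,I] × [i,m,X1,X2]:
  M: [ 0  1  1  1]
  I: [ 1  0 -1 -3]
Echelon form has 2 nonzero rows (pivots: i,m)
Repeat: i,m; free: X1,X2
RREF:
  r0: [   1    0   -1   -3]
  r1: [   0    1    1    1]
Fix exponent of X1 at 1, X2 at 0; solve each RREF row for its pivot's exponent:
  r0: exp(i) + (-1)·1 = 0 ⇒ exp(i) = 1
  r1: exp(m) + (1)·1 = 0 ⇒ exp(m) = -1
Π_1 = i · m^-1 · X1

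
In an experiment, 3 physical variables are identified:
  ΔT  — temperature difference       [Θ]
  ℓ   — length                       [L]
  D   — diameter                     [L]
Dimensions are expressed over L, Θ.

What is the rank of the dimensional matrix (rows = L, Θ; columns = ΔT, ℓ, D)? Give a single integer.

Write exponents as rows L,Θ / cols ΔT,ℓ,D:
  L: [ 0  1  1]
  Θ: [ 1  0  0]
RREF → pivots at {ΔT,ℓ} ⇒ r = 2

2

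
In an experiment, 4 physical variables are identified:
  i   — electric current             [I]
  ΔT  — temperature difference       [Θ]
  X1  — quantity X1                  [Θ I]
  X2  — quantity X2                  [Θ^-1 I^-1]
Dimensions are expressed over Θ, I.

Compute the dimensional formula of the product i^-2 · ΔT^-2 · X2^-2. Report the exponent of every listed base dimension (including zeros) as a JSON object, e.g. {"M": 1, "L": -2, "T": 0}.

{"Θ": 0, "I": 0}

Exponent matrix [Θ,I] × [i,ΔT,X1,X2]:
  Θ: [ 0  1  1 -1]
  I: [ 1  0  1 -1]
  [Θ]: (-2)·0+(-2)·1+(-2)·-1 = 0
  [I]: (-2)·1+(-2)·0+(-2)·-1 = 0
⇒ 1 (dimensionless)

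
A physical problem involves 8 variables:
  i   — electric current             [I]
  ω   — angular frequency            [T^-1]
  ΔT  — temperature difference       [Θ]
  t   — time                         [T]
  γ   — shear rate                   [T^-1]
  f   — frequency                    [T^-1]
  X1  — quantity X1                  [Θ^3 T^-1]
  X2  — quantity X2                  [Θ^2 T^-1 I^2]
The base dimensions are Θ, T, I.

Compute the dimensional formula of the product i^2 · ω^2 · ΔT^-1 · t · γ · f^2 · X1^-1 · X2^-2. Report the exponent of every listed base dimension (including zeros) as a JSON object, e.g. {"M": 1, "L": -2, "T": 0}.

{"Θ": -8, "T": -1, "I": -2}

Write exponents as rows Θ,T,I / cols i,ω,ΔT,t,γ,f,X1,X2:
  Θ: [ 0  0  1  0  0  0  3  2]
  T: [ 0 -1  0  1 -1 -1 -1 -1]
  I: [ 1  0  0  0  0  0  0  2]
  [Θ]: (2)·0+(2)·0+(-1)·1+(1)·0+(1)·0+(2)·0+(-1)·3+(-2)·2 = -8
  [T]: (2)·0+(2)·-1+(-1)·0+(1)·1+(1)·-1+(2)·-1+(-1)·-1+(-2)·-1 = -1
  [I]: (2)·1+(2)·0+(-1)·0+(1)·0+(1)·0+(2)·0+(-1)·0+(-2)·2 = -2
⇒ Θ^-8 T^-1 I^-2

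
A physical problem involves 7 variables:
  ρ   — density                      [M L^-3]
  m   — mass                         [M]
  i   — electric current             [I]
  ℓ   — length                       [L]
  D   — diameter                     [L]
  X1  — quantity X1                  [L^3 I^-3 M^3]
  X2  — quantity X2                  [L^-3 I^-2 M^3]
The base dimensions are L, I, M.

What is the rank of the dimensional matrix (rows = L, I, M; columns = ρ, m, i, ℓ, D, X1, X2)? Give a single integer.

3

Dimensional matrix (L×I×M by ρ×m×i×ℓ×D×X1×X2):
  L: [-3  0  0  1  1  3 -3]
  I: [ 0  0  1  0  0 -3 -2]
  M: [ 1  1  0  0  0  3  3]
Row reduction gives pivot columns ρ,m,i; rank = 3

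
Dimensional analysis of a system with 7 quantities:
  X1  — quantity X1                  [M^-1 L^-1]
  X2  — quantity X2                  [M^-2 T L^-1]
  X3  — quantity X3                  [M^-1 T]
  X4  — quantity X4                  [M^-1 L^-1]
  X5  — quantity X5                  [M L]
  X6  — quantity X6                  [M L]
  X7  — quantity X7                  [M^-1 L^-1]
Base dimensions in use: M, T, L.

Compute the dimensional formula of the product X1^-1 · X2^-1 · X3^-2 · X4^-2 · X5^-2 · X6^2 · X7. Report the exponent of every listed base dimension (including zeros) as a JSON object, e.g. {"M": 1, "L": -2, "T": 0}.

{"M": 6, "T": -3, "L": 3}

Exponent matrix [M,T,L] × [X1,X2,X3,X4,X5,X6,X7]:
  M: [-1 -2 -1 -1  1  1 -1]
  T: [ 0  1  1  0  0  0  0]
  L: [-1 -1  0 -1  1  1 -1]
  [M]: (-1)·-1+(-1)·-2+(-2)·-1+(-2)·-1+(-2)·1+(2)·1+(1)·-1 = 6
  [T]: (-1)·0+(-1)·1+(-2)·1+(-2)·0+(-2)·0+(2)·0+(1)·0 = -3
  [L]: (-1)·-1+(-1)·-1+(-2)·0+(-2)·-1+(-2)·1+(2)·1+(1)·-1 = 3
⇒ M^6 T^-3 L^3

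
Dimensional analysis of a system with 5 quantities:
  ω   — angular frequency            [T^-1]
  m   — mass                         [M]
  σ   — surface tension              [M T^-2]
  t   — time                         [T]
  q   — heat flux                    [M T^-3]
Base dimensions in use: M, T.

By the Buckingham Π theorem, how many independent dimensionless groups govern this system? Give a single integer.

3

Exponent matrix [M,T] × [ω,m,σ,t,q]:
  M: [ 0  1  1  0  1]
  T: [-1  0 -2  1 -3]
RREF → pivots at {ω,m} ⇒ r = 2
n=5, r=2 ⇒ 3 dimensionless groups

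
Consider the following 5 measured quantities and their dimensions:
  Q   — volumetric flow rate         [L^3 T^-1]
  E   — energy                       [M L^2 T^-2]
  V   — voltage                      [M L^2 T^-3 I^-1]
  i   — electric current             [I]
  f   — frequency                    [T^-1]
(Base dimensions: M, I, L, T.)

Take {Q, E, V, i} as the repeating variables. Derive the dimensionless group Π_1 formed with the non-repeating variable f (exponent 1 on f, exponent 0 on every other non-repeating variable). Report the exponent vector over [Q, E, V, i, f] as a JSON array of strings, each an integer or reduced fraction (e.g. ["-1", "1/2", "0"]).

["0", "1", "-1", "-1", "1"]

Exponent matrix [M,I,L,T] × [Q,E,V,i,f]:
  M: [ 0  1  1  0  0]
  I: [ 0  0 -1  1  0]
  L: [ 3  2  2  0  0]
  T: [-1 -2 -3  0 -1]
Echelon form has 4 nonzero rows (pivots: Q,E,V,i)
Repeat: Q,E,V,i; free: f
RREF:
  r0: [   1    0    0    0    0]
  r1: [   0    1    0    0   -1]
  r2: [   0    0    1    0    1]
  r3: [   0    0    0    1    1]
Fix exponent of f at 1; solve each RREF row for its pivot's exponent:
  r0: exp(Q) + (0)·1 = 0 ⇒ exp(Q) = 0
  r1: exp(E) + (-1)·1 = 0 ⇒ exp(E) = 1
  r2: exp(V) + (1)·1 = 0 ⇒ exp(V) = -1
  r3: exp(i) + (1)·1 = 0 ⇒ exp(i) = -1
Π_1 = E · V^-1 · i^-1 · f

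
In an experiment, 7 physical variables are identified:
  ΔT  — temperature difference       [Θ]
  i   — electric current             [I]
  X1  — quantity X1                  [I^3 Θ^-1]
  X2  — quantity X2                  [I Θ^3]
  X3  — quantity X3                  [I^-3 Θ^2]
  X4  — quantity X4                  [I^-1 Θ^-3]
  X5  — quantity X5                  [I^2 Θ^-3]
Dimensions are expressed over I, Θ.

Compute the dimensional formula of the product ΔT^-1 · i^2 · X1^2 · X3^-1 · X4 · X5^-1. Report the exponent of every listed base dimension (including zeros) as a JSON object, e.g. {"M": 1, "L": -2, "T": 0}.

Dimensional matrix (I×Θ by ΔT×i×X1×X2×X3×X4×X5):
  I: [ 0  1  3  1 -3 -1  2]
  Θ: [ 1  0 -1  3  2 -3 -3]
  [I]: (-1)·0+(2)·1+(2)·3+(-1)·-3+(1)·-1+(-1)·2 = 8
  [Θ]: (-1)·1+(2)·0+(2)·-1+(-1)·2+(1)·-3+(-1)·-3 = -5
⇒ I^8 Θ^-5

{"I": 8, "Θ": -5}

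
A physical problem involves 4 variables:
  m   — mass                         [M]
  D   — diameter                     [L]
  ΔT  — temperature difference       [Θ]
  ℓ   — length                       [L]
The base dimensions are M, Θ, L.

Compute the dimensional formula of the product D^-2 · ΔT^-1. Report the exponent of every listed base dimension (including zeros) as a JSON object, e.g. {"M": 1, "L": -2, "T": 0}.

Write exponents as rows M,Θ,L / cols m,D,ΔT,ℓ:
  M: [ 1  0  0  0]
  Θ: [ 0  0  1  0]
  L: [ 0  1  0  1]
  [M]: (-2)·0+(-1)·0 = 0
  [Θ]: (-2)·0+(-1)·1 = -1
  [L]: (-2)·1+(-1)·0 = -2
⇒ Θ^-1 L^-2

{"M": 0, "Θ": -1, "L": -2}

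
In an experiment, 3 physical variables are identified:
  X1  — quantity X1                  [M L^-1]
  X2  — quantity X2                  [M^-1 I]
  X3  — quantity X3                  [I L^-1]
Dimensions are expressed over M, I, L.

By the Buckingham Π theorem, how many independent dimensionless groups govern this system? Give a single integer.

1

Exponent matrix [M,I,L] × [X1,X2,X3]:
  M: [ 1 -1  0]
  I: [ 0  1  1]
  L: [-1  0 -1]
RREF → pivots at {X1,X2} ⇒ r = 2
3 vars − rank 2 = 1 Π group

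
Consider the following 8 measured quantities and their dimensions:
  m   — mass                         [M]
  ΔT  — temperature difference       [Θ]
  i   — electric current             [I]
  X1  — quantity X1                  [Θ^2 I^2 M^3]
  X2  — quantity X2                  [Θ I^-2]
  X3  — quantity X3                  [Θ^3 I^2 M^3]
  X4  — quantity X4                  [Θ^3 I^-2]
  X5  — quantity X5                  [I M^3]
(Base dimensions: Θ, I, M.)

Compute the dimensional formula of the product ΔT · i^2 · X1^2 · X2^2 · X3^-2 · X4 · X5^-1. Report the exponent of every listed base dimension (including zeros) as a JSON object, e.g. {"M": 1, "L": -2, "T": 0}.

Write exponents as rows Θ,I,M / cols m,ΔT,i,X1,X2,X3,X4,X5:
  Θ: [ 0  1  0  2  1  3  3  0]
  I: [ 0  0  1  2 -2  2 -2  1]
  M: [ 1  0  0  3  0  3  0  3]
  [Θ]: (1)·1+(2)·0+(2)·2+(2)·1+(-2)·3+(1)·3+(-1)·0 = 4
  [I]: (1)·0+(2)·1+(2)·2+(2)·-2+(-2)·2+(1)·-2+(-1)·1 = -5
  [M]: (1)·0+(2)·0+(2)·3+(2)·0+(-2)·3+(1)·0+(-1)·3 = -3
⇒ Θ^4 I^-5 M^-3

{"Θ": 4, "I": -5, "M": -3}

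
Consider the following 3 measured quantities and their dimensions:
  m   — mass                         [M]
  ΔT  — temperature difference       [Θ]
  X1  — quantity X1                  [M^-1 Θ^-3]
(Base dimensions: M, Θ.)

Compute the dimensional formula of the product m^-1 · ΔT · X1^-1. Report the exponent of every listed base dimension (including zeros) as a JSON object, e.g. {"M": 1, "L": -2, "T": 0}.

{"M": 0, "Θ": 4}

Exponent matrix [M,Θ] × [m,ΔT,X1]:
  M: [ 1  0 -1]
  Θ: [ 0  1 -3]
  [M]: (-1)·1+(1)·0+(-1)·-1 = 0
  [Θ]: (-1)·0+(1)·1+(-1)·-3 = 4
⇒ Θ^4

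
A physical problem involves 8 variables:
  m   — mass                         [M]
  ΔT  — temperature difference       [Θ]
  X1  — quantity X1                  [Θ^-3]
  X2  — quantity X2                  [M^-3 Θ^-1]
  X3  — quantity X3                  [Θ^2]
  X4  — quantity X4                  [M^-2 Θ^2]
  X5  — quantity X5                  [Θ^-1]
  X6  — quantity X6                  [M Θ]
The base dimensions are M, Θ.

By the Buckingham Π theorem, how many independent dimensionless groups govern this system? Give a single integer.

6

Dimensional matrix (M×Θ by m×ΔT×X1×X2×X3×X4×X5×X6):
  M: [ 1  0  0 -3  0 -2  0  1]
  Θ: [ 0  1 -3 -1  2  2 -1  1]
Row reduction gives pivot columns m,ΔT; rank = 2
8 vars − rank 2 = 6 Π groups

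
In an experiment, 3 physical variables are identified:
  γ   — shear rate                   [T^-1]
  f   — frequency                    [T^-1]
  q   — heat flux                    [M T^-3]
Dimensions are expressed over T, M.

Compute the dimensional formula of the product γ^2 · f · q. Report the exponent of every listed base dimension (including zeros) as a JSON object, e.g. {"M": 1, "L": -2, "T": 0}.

{"T": -6, "M": 1}

Dimensional matrix (T×M by γ×f×q):
  T: [-1 -1 -3]
  M: [ 0  0  1]
  [T]: (2)·-1+(1)·-1+(1)·-3 = -6
  [M]: (2)·0+(1)·0+(1)·1 = 1
⇒ T^-6 M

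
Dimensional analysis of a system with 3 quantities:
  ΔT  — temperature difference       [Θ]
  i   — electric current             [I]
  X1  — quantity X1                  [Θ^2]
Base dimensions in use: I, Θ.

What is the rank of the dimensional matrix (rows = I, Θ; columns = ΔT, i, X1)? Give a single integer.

Exponent matrix [I,Θ] × [ΔT,i,X1]:
  I: [ 0  1  0]
  Θ: [ 1  0  2]
Row reduction gives pivot columns ΔT,i; rank = 2

2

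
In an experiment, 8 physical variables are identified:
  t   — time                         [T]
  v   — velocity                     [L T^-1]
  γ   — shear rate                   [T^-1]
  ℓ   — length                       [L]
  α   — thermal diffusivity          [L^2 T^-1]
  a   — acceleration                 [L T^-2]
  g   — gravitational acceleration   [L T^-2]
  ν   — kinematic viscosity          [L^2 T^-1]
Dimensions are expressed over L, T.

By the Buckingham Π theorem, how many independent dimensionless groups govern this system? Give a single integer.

6

Dimensional matrix (L×T by t×v×γ×ℓ×α×a×g×ν):
  L: [ 0  1  0  1  2  1  1  2]
  T: [ 1 -1 -1  0 -1 -2 -2 -1]
Row reduction gives pivot columns t,v; rank = 2
n=8, r=2 ⇒ 6 dimensionless groups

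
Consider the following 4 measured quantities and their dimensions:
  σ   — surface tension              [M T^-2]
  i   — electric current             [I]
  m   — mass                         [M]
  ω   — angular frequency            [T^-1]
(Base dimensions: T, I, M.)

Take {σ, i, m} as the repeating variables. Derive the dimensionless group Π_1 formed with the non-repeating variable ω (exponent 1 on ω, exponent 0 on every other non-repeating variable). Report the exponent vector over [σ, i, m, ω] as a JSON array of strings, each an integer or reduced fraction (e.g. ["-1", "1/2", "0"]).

["-1/2", "0", "1/2", "1"]

Dimensional matrix (T×I×M by σ×i×m×ω):
  T: [-2  0  0 -1]
  I: [ 0  1  0  0]
  M: [ 1  0  1  0]
Row reduction gives pivot columns σ,i,m; rank = 3
Repeat: σ,i,m; free: ω
RREF:
  r0: [   1    0    0  1/2]
  r1: [   0    1    0    0]
  r2: [   0    0    1 -1/2]
Fix exponent of ω at 1; solve each RREF row for its pivot's exponent:
  r0: exp(σ) + (1/2)·1 = 0 ⇒ exp(σ) = -1/2
  r1: exp(i) + (0)·1 = 0 ⇒ exp(i) = 0
  r2: exp(m) + (-1/2)·1 = 0 ⇒ exp(m) = 1/2
Π_1 = σ^(-1/2) · m^(1/2) · ω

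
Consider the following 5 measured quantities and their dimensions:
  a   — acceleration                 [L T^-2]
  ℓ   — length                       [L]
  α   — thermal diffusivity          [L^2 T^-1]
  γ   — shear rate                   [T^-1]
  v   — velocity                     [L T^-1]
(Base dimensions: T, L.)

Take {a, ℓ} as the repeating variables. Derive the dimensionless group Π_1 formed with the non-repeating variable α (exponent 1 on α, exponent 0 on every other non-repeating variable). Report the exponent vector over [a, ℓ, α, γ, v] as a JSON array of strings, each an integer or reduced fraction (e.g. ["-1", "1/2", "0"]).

Exponent matrix [T,L] × [a,ℓ,α,γ,v]:
  T: [-2  0 -1 -1 -1]
  L: [ 1  1  2  0  1]
RREF → pivots at {a,ℓ} ⇒ r = 2
Repeat: a,ℓ; free: α,γ,v
RREF:
  r0: [   1    0  1/2  1/2  1/2]
  r1: [   0    1  3/2 -1/2  1/2]
Fix exponent of α at 1, γ at 0, v at 0; solve each RREF row for its pivot's exponent:
  r0: exp(a) + (1/2)·1 = 0 ⇒ exp(a) = -1/2
  r1: exp(ℓ) + (3/2)·1 = 0 ⇒ exp(ℓ) = -3/2
Π_1 = a^(-1/2) · ℓ^(-3/2) · α

["-1/2", "-3/2", "1", "0", "0"]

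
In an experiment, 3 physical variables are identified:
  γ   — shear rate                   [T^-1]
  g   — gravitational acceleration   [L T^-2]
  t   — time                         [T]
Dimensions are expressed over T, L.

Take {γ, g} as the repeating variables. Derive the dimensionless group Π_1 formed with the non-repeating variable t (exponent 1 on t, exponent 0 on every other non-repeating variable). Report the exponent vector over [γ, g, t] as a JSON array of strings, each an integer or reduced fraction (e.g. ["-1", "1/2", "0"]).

["1", "0", "1"]

Dimensional matrix (T×L by γ×g×t):
  T: [-1 -2  1]
  L: [ 0  1  0]
Row reduction gives pivot columns γ,g; rank = 2
Pivot set = {γ,g}, free = {t}
RREF:
  r0: [   1    0   -1]
  r1: [   0    1    0]
Fix exponent of t at 1; solve each RREF row for its pivot's exponent:
  r0: exp(γ) + (-1)·1 = 0 ⇒ exp(γ) = 1
  r1: exp(g) + (0)·1 = 0 ⇒ exp(g) = 0
Π_1 = γ · t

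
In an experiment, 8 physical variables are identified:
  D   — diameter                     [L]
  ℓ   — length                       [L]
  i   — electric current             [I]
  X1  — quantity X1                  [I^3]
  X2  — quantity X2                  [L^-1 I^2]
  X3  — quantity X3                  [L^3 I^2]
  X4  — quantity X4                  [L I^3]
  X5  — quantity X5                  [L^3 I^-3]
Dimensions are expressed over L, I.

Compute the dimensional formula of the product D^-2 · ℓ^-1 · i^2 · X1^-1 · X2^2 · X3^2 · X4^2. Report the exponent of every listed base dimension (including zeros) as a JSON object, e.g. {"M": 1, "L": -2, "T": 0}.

Dimensional matrix (L×I by D×ℓ×i×X1×X2×X3×X4×X5):
  L: [ 1  1  0  0 -1  3  1  3]
  I: [ 0  0  1  3  2  2  3 -3]
  [L]: (-2)·1+(-1)·1+(2)·0+(-1)·0+(2)·-1+(2)·3+(2)·1 = 3
  [I]: (-2)·0+(-1)·0+(2)·1+(-1)·3+(2)·2+(2)·2+(2)·3 = 13
⇒ L^3 I^13

{"L": 3, "I": 13}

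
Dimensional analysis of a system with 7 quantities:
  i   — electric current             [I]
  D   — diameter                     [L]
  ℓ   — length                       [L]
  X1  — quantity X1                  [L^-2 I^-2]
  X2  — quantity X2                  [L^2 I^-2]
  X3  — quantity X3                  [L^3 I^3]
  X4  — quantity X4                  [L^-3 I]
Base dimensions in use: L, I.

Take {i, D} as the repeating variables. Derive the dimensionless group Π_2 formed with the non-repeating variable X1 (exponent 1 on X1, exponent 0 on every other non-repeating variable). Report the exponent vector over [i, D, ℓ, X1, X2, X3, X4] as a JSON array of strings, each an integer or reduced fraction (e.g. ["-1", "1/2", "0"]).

["2", "2", "0", "1", "0", "0", "0"]

Dimensional matrix (L×I by i×D×ℓ×X1×X2×X3×X4):
  L: [ 0  1  1 -2  2  3 -3]
  I: [ 1  0  0 -2 -2  3  1]
Echelon form has 2 nonzero rows (pivots: i,D)
Pivot set = {i,D}, free = {ℓ,X1,X2,X3,X4}
RREF:
  r0: [   1    0    0   -2   -2    3    1]
  r1: [   0    1    1   -2    2    3   -3]
Fix exponent of X1 at 1, ℓ at 0, X2 at 0, X3 at 0, X4 at 0; solve each RREF row for its pivot's exponent:
  r0: exp(i) + (-2)·1 = 0 ⇒ exp(i) = 2
  r1: exp(D) + (-2)·1 = 0 ⇒ exp(D) = 2
Π_2 = i^2 · D^2 · X1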